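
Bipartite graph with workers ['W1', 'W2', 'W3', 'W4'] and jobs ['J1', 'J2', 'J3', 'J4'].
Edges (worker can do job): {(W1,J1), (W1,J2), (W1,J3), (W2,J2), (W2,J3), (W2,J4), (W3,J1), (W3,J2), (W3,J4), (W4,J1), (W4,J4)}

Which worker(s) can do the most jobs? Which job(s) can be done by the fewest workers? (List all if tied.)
Most versatile: W1, W2, W3 (3 jobs); Least covered: J3 (2 workers)

Worker degrees (jobs they can do): W1:3, W2:3, W3:3, W4:2
Job degrees (workers who can do it): J1:3, J2:3, J3:2, J4:3

Maximum worker degree is 3, achieved by: W1, W2, W3
Minimum job degree is 2, achieved by: J3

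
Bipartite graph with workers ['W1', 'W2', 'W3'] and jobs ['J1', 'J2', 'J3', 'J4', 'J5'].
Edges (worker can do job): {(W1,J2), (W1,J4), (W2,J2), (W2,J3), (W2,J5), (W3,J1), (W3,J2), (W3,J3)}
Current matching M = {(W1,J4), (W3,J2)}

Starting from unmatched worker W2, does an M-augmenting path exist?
Yes: W2 → J5

An M-augmenting path alternates non-matching / matching edges, starting and ending at unmatched vertices.
Path: W2 → J5
(J5 is unmatched in M, so the path is augmenting.)
Flipping edges along this path would increase |M| from 2 to 3.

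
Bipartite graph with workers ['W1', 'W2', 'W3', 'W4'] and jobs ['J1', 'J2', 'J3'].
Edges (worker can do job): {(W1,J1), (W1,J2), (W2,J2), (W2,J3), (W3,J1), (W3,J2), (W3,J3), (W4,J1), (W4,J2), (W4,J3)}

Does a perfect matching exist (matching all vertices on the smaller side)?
Yes, perfect matching exists (size 3)

Perfect matching: {(W1,J2), (W3,J3), (W4,J1)}
All 3 vertices on the smaller side are matched.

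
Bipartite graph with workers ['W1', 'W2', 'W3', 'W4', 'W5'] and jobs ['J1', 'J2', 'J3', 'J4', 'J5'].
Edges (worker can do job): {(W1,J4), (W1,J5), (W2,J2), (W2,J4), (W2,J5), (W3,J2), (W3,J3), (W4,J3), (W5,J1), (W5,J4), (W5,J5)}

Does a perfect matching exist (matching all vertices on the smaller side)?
Yes, perfect matching exists (size 5)

Perfect matching: {(W1,J5), (W2,J4), (W3,J2), (W4,J3), (W5,J1)}
All 5 vertices on the smaller side are matched.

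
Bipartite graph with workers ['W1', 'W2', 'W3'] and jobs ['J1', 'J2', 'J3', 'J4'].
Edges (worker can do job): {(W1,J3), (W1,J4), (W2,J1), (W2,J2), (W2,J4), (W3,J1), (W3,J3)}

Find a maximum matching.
Matching: {(W1,J4), (W2,J2), (W3,J1)}

Maximum matching (size 3):
  W1 → J4
  W2 → J2
  W3 → J1

Each worker is assigned to at most one job, and each job to at most one worker.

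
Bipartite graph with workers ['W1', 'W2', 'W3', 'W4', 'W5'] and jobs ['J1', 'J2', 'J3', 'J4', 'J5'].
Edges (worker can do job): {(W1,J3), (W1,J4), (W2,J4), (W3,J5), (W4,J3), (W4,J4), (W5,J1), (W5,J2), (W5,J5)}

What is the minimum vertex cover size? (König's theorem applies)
Minimum vertex cover size = 4

By König's theorem: in bipartite graphs,
min vertex cover = max matching = 4

Maximum matching has size 4, so minimum vertex cover also has size 4.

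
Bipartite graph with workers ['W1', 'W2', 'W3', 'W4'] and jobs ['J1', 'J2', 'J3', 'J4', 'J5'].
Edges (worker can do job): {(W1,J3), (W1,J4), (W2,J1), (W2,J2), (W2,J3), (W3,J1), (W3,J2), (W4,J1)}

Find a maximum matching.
Matching: {(W1,J4), (W2,J3), (W3,J2), (W4,J1)}

Maximum matching (size 4):
  W1 → J4
  W2 → J3
  W3 → J2
  W4 → J1

Each worker is assigned to at most one job, and each job to at most one worker.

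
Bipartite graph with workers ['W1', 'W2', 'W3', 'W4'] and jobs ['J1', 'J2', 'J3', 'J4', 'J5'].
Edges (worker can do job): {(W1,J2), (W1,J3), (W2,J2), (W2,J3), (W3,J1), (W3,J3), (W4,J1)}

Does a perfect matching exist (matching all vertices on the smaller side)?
No, maximum matching has size 3 < 4

Maximum matching has size 3, need 4 for perfect matching.
Unmatched workers: ['W2']
Unmatched jobs: ['J5', 'J4']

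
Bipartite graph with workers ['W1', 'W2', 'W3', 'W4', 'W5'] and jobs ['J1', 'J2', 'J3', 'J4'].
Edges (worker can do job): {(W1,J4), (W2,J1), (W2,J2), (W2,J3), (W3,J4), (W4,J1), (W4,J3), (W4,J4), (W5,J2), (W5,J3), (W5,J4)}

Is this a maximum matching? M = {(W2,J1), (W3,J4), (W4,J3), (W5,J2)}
Yes, size 4 is maximum

Proposed matching has size 4.
Maximum matching size for this graph: 4.

This is a maximum matching.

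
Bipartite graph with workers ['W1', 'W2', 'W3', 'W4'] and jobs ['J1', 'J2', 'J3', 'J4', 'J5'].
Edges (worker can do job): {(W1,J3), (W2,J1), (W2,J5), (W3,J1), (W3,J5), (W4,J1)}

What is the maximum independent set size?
Maximum independent set = 6

By König's theorem:
- Min vertex cover = Max matching = 3
- Max independent set = Total vertices - Min vertex cover
- Max independent set = 9 - 3 = 6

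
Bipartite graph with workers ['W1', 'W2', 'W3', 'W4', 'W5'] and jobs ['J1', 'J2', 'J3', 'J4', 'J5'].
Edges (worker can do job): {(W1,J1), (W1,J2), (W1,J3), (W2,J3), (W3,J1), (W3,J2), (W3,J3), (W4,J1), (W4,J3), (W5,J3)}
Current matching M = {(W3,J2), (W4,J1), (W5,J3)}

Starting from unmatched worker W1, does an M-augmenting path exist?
No augmenting path from W1

Alternating search from W1 reaches jobs: {J1, J2, J3}.
Every reachable job is already matched in M, and following those matched edges back to workers exposes no further unvisited jobs.
No M-augmenting path from W1 exists.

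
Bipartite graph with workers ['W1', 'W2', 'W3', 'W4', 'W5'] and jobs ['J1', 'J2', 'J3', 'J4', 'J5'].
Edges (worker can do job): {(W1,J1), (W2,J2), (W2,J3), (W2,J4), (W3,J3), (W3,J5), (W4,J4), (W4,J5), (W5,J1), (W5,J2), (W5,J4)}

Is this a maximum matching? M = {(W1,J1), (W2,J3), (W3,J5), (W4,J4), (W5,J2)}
Yes, size 5 is maximum

Proposed matching has size 5.
Maximum matching size for this graph: 5.

This is a maximum matching.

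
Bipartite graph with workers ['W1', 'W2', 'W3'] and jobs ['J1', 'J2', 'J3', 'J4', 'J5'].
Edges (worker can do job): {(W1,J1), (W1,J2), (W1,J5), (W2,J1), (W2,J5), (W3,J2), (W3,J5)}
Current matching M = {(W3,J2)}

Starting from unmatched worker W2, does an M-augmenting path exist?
Yes: W2 → J5

An M-augmenting path alternates non-matching / matching edges, starting and ending at unmatched vertices.
Path: W2 → J5
(J5 is unmatched in M, so the path is augmenting.)
Flipping edges along this path would increase |M| from 1 to 2.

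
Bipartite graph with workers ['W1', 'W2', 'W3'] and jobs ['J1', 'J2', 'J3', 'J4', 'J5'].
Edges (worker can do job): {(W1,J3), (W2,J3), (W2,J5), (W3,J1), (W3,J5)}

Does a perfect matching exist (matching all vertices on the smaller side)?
Yes, perfect matching exists (size 3)

Perfect matching: {(W1,J3), (W2,J5), (W3,J1)}
All 3 vertices on the smaller side are matched.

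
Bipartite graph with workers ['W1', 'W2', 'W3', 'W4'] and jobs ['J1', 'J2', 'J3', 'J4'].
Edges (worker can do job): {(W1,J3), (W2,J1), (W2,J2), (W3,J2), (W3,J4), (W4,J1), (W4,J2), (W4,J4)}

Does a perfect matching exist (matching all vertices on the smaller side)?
Yes, perfect matching exists (size 4)

Perfect matching: {(W1,J3), (W2,J2), (W3,J4), (W4,J1)}
All 4 vertices on the smaller side are matched.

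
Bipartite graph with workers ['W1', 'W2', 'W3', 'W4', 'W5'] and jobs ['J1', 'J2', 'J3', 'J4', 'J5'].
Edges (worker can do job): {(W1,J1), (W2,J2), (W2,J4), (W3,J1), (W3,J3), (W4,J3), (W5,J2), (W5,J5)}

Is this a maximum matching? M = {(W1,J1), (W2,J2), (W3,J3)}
No, size 3 is not maximum

Proposed matching has size 3.
Maximum matching size for this graph: 4.

This is NOT maximum - can be improved to size 4.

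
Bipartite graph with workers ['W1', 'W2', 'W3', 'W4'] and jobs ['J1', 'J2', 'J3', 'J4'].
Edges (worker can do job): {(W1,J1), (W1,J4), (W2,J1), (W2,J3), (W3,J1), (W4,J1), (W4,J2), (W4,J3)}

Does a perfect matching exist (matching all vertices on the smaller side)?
Yes, perfect matching exists (size 4)

Perfect matching: {(W1,J4), (W2,J3), (W3,J1), (W4,J2)}
All 4 vertices on the smaller side are matched.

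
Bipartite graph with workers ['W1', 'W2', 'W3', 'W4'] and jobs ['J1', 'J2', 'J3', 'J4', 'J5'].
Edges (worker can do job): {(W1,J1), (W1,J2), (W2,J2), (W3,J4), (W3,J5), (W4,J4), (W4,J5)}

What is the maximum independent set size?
Maximum independent set = 5

By König's theorem:
- Min vertex cover = Max matching = 4
- Max independent set = Total vertices - Min vertex cover
- Max independent set = 9 - 4 = 5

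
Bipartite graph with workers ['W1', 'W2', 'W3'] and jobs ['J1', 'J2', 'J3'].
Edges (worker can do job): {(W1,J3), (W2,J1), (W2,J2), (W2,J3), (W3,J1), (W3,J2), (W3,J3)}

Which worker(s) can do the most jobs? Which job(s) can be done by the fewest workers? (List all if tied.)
Most versatile: W2, W3 (3 jobs); Least covered: J1, J2 (2 workers)

Worker degrees (jobs they can do): W1:1, W2:3, W3:3
Job degrees (workers who can do it): J1:2, J2:2, J3:3

Maximum worker degree is 3, achieved by: W2, W3
Minimum job degree is 2, achieved by: J1, J2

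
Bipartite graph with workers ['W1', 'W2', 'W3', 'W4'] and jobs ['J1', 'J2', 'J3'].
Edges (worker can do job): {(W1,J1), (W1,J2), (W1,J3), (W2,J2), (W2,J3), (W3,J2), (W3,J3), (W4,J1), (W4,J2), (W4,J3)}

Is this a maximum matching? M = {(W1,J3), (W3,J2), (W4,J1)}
Yes, size 3 is maximum

Proposed matching has size 3.
Maximum matching size for this graph: 3.

This is a maximum matching.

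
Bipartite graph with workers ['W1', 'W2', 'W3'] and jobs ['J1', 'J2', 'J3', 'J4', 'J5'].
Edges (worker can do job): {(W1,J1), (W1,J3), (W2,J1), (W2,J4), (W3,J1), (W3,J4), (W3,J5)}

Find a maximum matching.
Matching: {(W1,J3), (W2,J4), (W3,J1)}

Maximum matching (size 3):
  W1 → J3
  W2 → J4
  W3 → J1

Each worker is assigned to at most one job, and each job to at most one worker.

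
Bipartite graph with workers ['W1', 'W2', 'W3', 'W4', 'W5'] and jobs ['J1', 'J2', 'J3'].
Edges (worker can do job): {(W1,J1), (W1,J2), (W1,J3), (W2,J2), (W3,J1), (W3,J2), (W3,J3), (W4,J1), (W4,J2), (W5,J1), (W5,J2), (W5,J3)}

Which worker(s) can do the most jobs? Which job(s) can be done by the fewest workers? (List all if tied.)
Most versatile: W1, W3, W5 (3 jobs); Least covered: J3 (3 workers)

Worker degrees (jobs they can do): W1:3, W2:1, W3:3, W4:2, W5:3
Job degrees (workers who can do it): J1:4, J2:5, J3:3

Maximum worker degree is 3, achieved by: W1, W3, W5
Minimum job degree is 3, achieved by: J3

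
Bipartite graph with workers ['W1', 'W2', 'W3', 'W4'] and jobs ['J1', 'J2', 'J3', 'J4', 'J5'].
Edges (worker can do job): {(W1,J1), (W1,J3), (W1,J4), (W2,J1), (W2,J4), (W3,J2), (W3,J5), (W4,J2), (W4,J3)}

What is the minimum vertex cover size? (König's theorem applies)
Minimum vertex cover size = 4

By König's theorem: in bipartite graphs,
min vertex cover = max matching = 4

Maximum matching has size 4, so minimum vertex cover also has size 4.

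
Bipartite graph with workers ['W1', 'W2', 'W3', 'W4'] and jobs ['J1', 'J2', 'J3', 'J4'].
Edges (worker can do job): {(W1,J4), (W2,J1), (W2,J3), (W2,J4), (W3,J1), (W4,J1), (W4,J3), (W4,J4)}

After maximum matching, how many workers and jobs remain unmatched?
Unmatched: 1 workers, 1 jobs

Maximum matching size: 3
Workers: 4 total, 3 matched, 1 unmatched
Jobs: 4 total, 3 matched, 1 unmatched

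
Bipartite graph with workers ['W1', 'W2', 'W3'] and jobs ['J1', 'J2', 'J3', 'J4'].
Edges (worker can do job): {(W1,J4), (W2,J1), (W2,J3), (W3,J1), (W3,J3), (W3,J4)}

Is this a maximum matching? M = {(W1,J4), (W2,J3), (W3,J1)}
Yes, size 3 is maximum

Proposed matching has size 3.
Maximum matching size for this graph: 3.

This is a maximum matching.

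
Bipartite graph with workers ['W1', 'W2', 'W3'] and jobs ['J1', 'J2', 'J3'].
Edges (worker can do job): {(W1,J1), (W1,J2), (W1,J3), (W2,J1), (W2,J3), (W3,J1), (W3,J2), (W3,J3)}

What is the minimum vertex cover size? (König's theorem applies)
Minimum vertex cover size = 3

By König's theorem: in bipartite graphs,
min vertex cover = max matching = 3

Maximum matching has size 3, so minimum vertex cover also has size 3.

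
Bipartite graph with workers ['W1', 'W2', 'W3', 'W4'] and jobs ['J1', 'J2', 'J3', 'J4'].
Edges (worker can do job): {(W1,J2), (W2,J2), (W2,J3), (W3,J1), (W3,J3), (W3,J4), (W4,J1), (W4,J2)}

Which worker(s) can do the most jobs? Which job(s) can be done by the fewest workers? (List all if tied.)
Most versatile: W3 (3 jobs); Least covered: J4 (1 workers)

Worker degrees (jobs they can do): W1:1, W2:2, W3:3, W4:2
Job degrees (workers who can do it): J1:2, J2:3, J3:2, J4:1

Maximum worker degree is 3, achieved by: W3
Minimum job degree is 1, achieved by: J4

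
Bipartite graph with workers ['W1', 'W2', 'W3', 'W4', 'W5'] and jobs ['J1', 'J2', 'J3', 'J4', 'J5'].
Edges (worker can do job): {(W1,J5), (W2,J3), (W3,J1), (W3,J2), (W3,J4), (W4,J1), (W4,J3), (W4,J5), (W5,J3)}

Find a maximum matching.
Matching: {(W1,J5), (W3,J4), (W4,J1), (W5,J3)}

Maximum matching (size 4):
  W1 → J5
  W3 → J4
  W4 → J1
  W5 → J3

Each worker is assigned to at most one job, and each job to at most one worker.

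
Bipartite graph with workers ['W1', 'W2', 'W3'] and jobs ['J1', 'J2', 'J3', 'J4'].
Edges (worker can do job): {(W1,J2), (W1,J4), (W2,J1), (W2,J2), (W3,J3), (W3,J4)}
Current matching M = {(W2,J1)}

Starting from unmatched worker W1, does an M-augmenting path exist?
Yes: W1 → J2

An M-augmenting path alternates non-matching / matching edges, starting and ending at unmatched vertices.
Path: W1 → J2
(J2 is unmatched in M, so the path is augmenting.)
Flipping edges along this path would increase |M| from 1 to 2.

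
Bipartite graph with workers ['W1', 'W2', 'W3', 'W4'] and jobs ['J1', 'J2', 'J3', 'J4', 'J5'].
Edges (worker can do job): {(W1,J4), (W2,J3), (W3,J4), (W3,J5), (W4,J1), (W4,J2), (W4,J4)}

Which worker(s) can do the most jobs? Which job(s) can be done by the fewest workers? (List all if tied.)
Most versatile: W4 (3 jobs); Least covered: J1, J2, J3, J5 (1 workers)

Worker degrees (jobs they can do): W1:1, W2:1, W3:2, W4:3
Job degrees (workers who can do it): J1:1, J2:1, J3:1, J4:3, J5:1

Maximum worker degree is 3, achieved by: W4
Minimum job degree is 1, achieved by: J1, J2, J3, J5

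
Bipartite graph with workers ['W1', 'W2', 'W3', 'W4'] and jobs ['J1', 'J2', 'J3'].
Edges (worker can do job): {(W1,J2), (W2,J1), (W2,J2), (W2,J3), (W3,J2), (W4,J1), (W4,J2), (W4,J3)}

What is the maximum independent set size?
Maximum independent set = 4

By König's theorem:
- Min vertex cover = Max matching = 3
- Max independent set = Total vertices - Min vertex cover
- Max independent set = 7 - 3 = 4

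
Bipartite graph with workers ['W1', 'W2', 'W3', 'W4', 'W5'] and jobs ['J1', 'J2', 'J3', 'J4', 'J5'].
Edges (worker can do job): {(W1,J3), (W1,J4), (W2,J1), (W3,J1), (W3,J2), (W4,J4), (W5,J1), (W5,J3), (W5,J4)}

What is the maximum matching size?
Maximum matching size = 4

Maximum matching: {(W1,J3), (W2,J1), (W3,J2), (W5,J4)}
Size: 4

This assigns 4 workers to 4 distinct jobs.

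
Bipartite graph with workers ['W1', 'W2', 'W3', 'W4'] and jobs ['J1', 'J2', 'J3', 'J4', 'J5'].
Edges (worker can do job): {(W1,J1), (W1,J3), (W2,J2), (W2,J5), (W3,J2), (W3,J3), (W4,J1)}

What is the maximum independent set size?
Maximum independent set = 5

By König's theorem:
- Min vertex cover = Max matching = 4
- Max independent set = Total vertices - Min vertex cover
- Max independent set = 9 - 4 = 5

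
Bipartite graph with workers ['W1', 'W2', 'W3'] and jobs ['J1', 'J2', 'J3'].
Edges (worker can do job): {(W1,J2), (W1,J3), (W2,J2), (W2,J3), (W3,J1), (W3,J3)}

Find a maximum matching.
Matching: {(W1,J2), (W2,J3), (W3,J1)}

Maximum matching (size 3):
  W1 → J2
  W2 → J3
  W3 → J1

Each worker is assigned to at most one job, and each job to at most one worker.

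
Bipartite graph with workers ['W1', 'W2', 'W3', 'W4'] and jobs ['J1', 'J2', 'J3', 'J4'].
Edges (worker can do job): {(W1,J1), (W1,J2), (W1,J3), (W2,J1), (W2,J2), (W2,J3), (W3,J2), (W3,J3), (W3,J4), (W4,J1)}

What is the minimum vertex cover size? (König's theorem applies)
Minimum vertex cover size = 4

By König's theorem: in bipartite graphs,
min vertex cover = max matching = 4

Maximum matching has size 4, so minimum vertex cover also has size 4.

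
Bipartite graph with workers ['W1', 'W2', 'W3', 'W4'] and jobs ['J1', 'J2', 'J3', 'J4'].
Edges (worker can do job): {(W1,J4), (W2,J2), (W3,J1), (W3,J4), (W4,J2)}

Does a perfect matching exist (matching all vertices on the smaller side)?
No, maximum matching has size 3 < 4

Maximum matching has size 3, need 4 for perfect matching.
Unmatched workers: ['W2']
Unmatched jobs: ['J3']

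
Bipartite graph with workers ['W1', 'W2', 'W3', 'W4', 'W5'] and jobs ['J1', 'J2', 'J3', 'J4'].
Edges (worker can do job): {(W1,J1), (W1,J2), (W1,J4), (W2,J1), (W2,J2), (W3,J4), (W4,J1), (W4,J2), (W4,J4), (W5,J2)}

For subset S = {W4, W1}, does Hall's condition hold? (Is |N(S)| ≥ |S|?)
Yes: |N(S)| = 3, |S| = 2

Subset S = {W4, W1}
Neighbors N(S) = {J1, J2, J4}

|N(S)| = 3, |S| = 2
Hall's condition: |N(S)| ≥ |S| is satisfied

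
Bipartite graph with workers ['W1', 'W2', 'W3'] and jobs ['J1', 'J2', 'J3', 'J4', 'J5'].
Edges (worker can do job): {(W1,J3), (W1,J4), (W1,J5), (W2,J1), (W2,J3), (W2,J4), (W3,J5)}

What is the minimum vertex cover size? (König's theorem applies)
Minimum vertex cover size = 3

By König's theorem: in bipartite graphs,
min vertex cover = max matching = 3

Maximum matching has size 3, so minimum vertex cover also has size 3.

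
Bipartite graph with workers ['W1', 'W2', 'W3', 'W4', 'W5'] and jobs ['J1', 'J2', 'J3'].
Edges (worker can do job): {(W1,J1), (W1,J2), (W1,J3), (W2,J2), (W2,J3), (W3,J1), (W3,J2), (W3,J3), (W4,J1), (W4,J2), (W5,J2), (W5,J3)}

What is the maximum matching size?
Maximum matching size = 3

Maximum matching: {(W3,J3), (W4,J1), (W5,J2)}
Size: 3

This assigns 3 workers to 3 distinct jobs.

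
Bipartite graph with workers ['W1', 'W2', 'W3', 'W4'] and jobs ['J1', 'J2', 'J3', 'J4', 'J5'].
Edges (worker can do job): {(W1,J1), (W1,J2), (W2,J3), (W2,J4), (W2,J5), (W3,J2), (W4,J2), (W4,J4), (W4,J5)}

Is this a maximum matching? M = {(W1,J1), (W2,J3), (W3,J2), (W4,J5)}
Yes, size 4 is maximum

Proposed matching has size 4.
Maximum matching size for this graph: 4.

This is a maximum matching.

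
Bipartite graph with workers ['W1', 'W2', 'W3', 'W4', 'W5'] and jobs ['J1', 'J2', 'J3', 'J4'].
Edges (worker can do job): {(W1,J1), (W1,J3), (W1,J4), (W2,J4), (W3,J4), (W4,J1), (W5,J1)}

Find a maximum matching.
Matching: {(W1,J3), (W3,J4), (W5,J1)}

Maximum matching (size 3):
  W1 → J3
  W3 → J4
  W5 → J1

Each worker is assigned to at most one job, and each job to at most one worker.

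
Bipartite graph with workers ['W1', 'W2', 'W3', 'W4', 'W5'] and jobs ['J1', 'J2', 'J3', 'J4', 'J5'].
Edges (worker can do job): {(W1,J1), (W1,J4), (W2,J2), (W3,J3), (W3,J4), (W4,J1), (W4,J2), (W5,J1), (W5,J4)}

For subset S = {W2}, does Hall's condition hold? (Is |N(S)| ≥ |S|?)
Yes: |N(S)| = 1, |S| = 1

Subset S = {W2}
Neighbors N(S) = {J2}

|N(S)| = 1, |S| = 1
Hall's condition: |N(S)| ≥ |S| is satisfied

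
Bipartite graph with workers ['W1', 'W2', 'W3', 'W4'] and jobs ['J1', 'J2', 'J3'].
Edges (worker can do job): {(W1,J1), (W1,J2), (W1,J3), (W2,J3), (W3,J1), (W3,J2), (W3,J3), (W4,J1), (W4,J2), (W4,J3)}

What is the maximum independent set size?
Maximum independent set = 4

By König's theorem:
- Min vertex cover = Max matching = 3
- Max independent set = Total vertices - Min vertex cover
- Max independent set = 7 - 3 = 4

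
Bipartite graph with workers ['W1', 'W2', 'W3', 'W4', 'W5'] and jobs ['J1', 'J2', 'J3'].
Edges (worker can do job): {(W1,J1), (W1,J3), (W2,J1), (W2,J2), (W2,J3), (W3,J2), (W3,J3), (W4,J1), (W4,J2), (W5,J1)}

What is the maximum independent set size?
Maximum independent set = 5

By König's theorem:
- Min vertex cover = Max matching = 3
- Max independent set = Total vertices - Min vertex cover
- Max independent set = 8 - 3 = 5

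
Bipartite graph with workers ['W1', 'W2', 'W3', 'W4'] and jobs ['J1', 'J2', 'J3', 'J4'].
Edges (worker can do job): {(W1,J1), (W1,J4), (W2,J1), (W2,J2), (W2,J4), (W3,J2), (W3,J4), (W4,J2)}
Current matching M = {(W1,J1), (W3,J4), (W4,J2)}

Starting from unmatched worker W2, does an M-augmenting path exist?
No augmenting path from W2

Alternating search from W2 reaches jobs: {J1, J2, J4}.
Every reachable job is already matched in M, and following those matched edges back to workers exposes no further unvisited jobs.
No M-augmenting path from W2 exists.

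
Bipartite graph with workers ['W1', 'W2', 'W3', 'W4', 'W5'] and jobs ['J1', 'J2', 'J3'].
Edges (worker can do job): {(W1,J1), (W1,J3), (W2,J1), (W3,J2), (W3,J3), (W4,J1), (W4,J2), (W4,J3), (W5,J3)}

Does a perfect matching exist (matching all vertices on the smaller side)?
Yes, perfect matching exists (size 3)

Perfect matching: {(W3,J2), (W4,J1), (W5,J3)}
All 3 vertices on the smaller side are matched.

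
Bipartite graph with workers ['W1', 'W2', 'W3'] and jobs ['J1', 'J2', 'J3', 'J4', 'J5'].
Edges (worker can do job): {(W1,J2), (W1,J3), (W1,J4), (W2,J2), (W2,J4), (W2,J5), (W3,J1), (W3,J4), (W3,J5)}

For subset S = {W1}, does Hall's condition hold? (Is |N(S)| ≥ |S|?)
Yes: |N(S)| = 3, |S| = 1

Subset S = {W1}
Neighbors N(S) = {J2, J3, J4}

|N(S)| = 3, |S| = 1
Hall's condition: |N(S)| ≥ |S| is satisfied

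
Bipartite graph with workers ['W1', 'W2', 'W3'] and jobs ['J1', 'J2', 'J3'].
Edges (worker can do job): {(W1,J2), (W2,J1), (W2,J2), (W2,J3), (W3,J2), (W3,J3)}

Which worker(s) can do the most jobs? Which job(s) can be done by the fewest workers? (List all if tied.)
Most versatile: W2 (3 jobs); Least covered: J1 (1 workers)

Worker degrees (jobs they can do): W1:1, W2:3, W3:2
Job degrees (workers who can do it): J1:1, J2:3, J3:2

Maximum worker degree is 3, achieved by: W2
Minimum job degree is 1, achieved by: J1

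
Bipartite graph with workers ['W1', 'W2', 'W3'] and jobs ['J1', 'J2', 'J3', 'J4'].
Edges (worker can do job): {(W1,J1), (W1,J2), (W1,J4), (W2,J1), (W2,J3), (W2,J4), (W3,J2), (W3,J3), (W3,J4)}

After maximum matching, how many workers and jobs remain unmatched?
Unmatched: 0 workers, 1 jobs

Maximum matching size: 3
Workers: 3 total, 3 matched, 0 unmatched
Jobs: 4 total, 3 matched, 1 unmatched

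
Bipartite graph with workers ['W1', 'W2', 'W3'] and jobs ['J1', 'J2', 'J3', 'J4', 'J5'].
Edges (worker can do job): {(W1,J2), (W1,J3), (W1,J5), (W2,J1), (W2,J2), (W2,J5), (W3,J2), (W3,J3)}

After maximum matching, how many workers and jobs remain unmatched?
Unmatched: 0 workers, 2 jobs

Maximum matching size: 3
Workers: 3 total, 3 matched, 0 unmatched
Jobs: 5 total, 3 matched, 2 unmatched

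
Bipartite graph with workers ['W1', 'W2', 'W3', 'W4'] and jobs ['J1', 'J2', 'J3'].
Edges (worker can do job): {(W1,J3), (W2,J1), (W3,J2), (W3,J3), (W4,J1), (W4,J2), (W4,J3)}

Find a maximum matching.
Matching: {(W2,J1), (W3,J3), (W4,J2)}

Maximum matching (size 3):
  W2 → J1
  W3 → J3
  W4 → J2

Each worker is assigned to at most one job, and each job to at most one worker.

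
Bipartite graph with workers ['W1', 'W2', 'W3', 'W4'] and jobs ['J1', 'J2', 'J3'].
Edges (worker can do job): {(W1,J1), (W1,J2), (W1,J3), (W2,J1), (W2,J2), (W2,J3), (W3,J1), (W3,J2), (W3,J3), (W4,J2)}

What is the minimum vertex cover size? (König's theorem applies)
Minimum vertex cover size = 3

By König's theorem: in bipartite graphs,
min vertex cover = max matching = 3

Maximum matching has size 3, so minimum vertex cover also has size 3.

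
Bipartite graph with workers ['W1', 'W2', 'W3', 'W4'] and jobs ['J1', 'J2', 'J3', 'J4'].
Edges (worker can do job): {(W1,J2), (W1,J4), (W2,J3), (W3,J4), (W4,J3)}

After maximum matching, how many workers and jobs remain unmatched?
Unmatched: 1 workers, 1 jobs

Maximum matching size: 3
Workers: 4 total, 3 matched, 1 unmatched
Jobs: 4 total, 3 matched, 1 unmatched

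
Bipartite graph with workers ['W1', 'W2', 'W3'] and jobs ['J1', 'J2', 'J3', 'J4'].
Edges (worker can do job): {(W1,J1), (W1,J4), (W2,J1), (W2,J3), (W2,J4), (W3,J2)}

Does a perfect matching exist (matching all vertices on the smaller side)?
Yes, perfect matching exists (size 3)

Perfect matching: {(W1,J4), (W2,J3), (W3,J2)}
All 3 vertices on the smaller side are matched.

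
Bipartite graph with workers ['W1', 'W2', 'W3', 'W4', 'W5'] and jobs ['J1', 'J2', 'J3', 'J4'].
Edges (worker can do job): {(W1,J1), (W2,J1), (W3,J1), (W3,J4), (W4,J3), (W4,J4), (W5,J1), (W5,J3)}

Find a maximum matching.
Matching: {(W1,J1), (W3,J4), (W5,J3)}

Maximum matching (size 3):
  W1 → J1
  W3 → J4
  W5 → J3

Each worker is assigned to at most one job, and each job to at most one worker.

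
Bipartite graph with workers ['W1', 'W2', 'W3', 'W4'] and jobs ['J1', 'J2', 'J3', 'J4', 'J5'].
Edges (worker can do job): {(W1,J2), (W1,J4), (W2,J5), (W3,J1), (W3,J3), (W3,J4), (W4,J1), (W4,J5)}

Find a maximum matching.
Matching: {(W1,J2), (W2,J5), (W3,J4), (W4,J1)}

Maximum matching (size 4):
  W1 → J2
  W2 → J5
  W3 → J4
  W4 → J1

Each worker is assigned to at most one job, and each job to at most one worker.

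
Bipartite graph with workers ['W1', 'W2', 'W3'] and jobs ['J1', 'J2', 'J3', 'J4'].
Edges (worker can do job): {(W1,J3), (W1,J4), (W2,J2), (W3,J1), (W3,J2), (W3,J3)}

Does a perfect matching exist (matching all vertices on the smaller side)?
Yes, perfect matching exists (size 3)

Perfect matching: {(W1,J4), (W2,J2), (W3,J1)}
All 3 vertices on the smaller side are matched.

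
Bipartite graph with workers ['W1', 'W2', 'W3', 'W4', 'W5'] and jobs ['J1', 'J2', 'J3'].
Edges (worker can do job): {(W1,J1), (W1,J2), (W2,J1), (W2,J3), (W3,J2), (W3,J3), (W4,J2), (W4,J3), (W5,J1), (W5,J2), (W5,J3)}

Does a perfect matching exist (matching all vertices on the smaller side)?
Yes, perfect matching exists (size 3)

Perfect matching: {(W1,J1), (W3,J3), (W5,J2)}
All 3 vertices on the smaller side are matched.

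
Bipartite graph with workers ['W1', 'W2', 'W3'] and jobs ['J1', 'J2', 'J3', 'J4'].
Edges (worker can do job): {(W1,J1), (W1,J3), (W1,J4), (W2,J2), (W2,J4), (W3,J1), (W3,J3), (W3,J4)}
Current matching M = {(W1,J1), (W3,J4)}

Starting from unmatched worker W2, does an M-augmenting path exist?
Yes: W2 → J2

An M-augmenting path alternates non-matching / matching edges, starting and ending at unmatched vertices.
Path: W2 → J2
(J2 is unmatched in M, so the path is augmenting.)
Flipping edges along this path would increase |M| from 2 to 3.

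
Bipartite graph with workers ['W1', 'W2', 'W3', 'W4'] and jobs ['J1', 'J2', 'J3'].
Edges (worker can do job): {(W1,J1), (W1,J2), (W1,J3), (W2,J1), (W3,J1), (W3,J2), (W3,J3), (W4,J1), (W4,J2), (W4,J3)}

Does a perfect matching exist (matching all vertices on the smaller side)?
Yes, perfect matching exists (size 3)

Perfect matching: {(W1,J2), (W3,J3), (W4,J1)}
All 3 vertices on the smaller side are matched.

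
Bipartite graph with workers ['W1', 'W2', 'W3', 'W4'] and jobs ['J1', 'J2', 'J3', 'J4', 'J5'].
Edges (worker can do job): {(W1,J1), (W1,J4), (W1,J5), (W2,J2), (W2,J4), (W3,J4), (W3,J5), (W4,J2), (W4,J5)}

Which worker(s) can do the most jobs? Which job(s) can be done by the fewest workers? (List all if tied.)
Most versatile: W1 (3 jobs); Least covered: J3 (0 workers)

Worker degrees (jobs they can do): W1:3, W2:2, W3:2, W4:2
Job degrees (workers who can do it): J1:1, J2:2, J3:0, J4:3, J5:3

Maximum worker degree is 3, achieved by: W1
Minimum job degree is 0, achieved by: J3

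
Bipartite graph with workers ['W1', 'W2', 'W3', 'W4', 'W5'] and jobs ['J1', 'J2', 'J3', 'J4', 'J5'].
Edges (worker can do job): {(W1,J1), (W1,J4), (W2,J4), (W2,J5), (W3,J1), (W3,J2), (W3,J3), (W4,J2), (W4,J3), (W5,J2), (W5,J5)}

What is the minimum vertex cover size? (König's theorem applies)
Minimum vertex cover size = 5

By König's theorem: in bipartite graphs,
min vertex cover = max matching = 5

Maximum matching has size 5, so minimum vertex cover also has size 5.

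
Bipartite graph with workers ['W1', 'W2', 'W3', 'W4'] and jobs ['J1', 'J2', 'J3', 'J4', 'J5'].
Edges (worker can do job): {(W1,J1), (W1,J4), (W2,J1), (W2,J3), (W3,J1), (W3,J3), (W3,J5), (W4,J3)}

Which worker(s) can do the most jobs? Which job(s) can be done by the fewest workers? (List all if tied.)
Most versatile: W3 (3 jobs); Least covered: J2 (0 workers)

Worker degrees (jobs they can do): W1:2, W2:2, W3:3, W4:1
Job degrees (workers who can do it): J1:3, J2:0, J3:3, J4:1, J5:1

Maximum worker degree is 3, achieved by: W3
Minimum job degree is 0, achieved by: J2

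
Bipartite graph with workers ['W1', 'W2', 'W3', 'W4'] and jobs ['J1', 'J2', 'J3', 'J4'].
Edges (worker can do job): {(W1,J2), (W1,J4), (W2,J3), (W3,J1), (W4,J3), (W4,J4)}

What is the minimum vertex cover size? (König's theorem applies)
Minimum vertex cover size = 4

By König's theorem: in bipartite graphs,
min vertex cover = max matching = 4

Maximum matching has size 4, so minimum vertex cover also has size 4.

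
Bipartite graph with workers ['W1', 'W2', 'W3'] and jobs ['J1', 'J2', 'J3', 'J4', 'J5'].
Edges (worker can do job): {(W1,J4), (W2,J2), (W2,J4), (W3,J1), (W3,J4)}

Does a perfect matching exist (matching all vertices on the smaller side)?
Yes, perfect matching exists (size 3)

Perfect matching: {(W1,J4), (W2,J2), (W3,J1)}
All 3 vertices on the smaller side are matched.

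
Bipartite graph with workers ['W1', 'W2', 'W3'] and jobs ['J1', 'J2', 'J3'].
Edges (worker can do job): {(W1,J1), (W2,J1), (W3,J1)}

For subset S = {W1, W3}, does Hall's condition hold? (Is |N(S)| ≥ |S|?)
No: |N(S)| = 1, |S| = 2

Subset S = {W1, W3}
Neighbors N(S) = {J1}

|N(S)| = 1, |S| = 2
Hall's condition: |N(S)| ≥ |S| is NOT satisfied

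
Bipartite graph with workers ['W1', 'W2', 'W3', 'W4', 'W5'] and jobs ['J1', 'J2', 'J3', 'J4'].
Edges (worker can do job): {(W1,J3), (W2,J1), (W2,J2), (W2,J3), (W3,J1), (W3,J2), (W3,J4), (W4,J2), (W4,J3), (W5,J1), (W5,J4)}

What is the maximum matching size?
Maximum matching size = 4

Maximum matching: {(W2,J2), (W3,J4), (W4,J3), (W5,J1)}
Size: 4

This assigns 4 workers to 4 distinct jobs.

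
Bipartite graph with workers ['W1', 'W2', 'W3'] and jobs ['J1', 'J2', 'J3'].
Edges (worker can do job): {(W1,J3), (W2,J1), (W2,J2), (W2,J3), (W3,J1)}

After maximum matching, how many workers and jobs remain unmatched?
Unmatched: 0 workers, 0 jobs

Maximum matching size: 3
Workers: 3 total, 3 matched, 0 unmatched
Jobs: 3 total, 3 matched, 0 unmatched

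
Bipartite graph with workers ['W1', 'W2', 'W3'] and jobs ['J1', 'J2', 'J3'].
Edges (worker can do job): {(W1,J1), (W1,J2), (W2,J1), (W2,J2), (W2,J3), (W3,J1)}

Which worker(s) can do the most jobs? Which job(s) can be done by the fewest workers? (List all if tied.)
Most versatile: W2 (3 jobs); Least covered: J3 (1 workers)

Worker degrees (jobs they can do): W1:2, W2:3, W3:1
Job degrees (workers who can do it): J1:3, J2:2, J3:1

Maximum worker degree is 3, achieved by: W2
Minimum job degree is 1, achieved by: J3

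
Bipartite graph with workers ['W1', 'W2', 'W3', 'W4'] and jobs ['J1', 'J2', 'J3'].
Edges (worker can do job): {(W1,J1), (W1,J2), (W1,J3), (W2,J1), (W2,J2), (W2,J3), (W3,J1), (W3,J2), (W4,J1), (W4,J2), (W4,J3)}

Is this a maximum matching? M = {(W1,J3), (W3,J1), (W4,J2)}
Yes, size 3 is maximum

Proposed matching has size 3.
Maximum matching size for this graph: 3.

This is a maximum matching.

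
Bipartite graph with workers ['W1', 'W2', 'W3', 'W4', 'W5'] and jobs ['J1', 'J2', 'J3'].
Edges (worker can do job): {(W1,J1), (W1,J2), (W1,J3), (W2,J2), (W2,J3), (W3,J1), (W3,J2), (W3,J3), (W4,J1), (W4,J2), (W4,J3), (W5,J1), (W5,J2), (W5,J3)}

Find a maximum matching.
Matching: {(W3,J1), (W4,J2), (W5,J3)}

Maximum matching (size 3):
  W3 → J1
  W4 → J2
  W5 → J3

Each worker is assigned to at most one job, and each job to at most one worker.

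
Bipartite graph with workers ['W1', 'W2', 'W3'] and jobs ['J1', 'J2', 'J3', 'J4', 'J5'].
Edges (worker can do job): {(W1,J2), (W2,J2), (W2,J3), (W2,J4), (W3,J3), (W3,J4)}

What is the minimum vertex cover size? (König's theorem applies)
Minimum vertex cover size = 3

By König's theorem: in bipartite graphs,
min vertex cover = max matching = 3

Maximum matching has size 3, so minimum vertex cover also has size 3.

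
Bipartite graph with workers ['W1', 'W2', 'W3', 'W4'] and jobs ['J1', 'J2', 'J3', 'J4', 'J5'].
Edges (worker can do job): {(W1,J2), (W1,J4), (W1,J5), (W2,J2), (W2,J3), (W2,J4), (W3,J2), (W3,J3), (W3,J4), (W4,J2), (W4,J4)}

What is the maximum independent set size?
Maximum independent set = 5

By König's theorem:
- Min vertex cover = Max matching = 4
- Max independent set = Total vertices - Min vertex cover
- Max independent set = 9 - 4 = 5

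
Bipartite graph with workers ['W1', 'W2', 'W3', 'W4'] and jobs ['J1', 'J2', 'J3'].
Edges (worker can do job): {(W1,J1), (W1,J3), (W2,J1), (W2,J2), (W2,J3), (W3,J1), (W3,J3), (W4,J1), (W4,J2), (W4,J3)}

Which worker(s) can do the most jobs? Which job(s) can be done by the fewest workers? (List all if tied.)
Most versatile: W2, W4 (3 jobs); Least covered: J2 (2 workers)

Worker degrees (jobs they can do): W1:2, W2:3, W3:2, W4:3
Job degrees (workers who can do it): J1:4, J2:2, J3:4

Maximum worker degree is 3, achieved by: W2, W4
Minimum job degree is 2, achieved by: J2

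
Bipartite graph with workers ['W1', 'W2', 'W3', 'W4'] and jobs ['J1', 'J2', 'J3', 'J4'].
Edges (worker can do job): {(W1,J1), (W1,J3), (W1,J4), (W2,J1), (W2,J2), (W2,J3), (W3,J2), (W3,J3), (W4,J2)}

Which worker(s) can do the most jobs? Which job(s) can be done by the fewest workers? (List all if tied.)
Most versatile: W1, W2 (3 jobs); Least covered: J4 (1 workers)

Worker degrees (jobs they can do): W1:3, W2:3, W3:2, W4:1
Job degrees (workers who can do it): J1:2, J2:3, J3:3, J4:1

Maximum worker degree is 3, achieved by: W1, W2
Minimum job degree is 1, achieved by: J4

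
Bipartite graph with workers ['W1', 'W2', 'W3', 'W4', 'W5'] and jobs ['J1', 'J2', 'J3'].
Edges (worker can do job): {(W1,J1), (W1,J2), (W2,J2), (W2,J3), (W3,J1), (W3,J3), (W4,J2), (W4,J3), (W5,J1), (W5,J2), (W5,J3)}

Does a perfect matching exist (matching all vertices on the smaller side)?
Yes, perfect matching exists (size 3)

Perfect matching: {(W3,J1), (W4,J3), (W5,J2)}
All 3 vertices on the smaller side are matched.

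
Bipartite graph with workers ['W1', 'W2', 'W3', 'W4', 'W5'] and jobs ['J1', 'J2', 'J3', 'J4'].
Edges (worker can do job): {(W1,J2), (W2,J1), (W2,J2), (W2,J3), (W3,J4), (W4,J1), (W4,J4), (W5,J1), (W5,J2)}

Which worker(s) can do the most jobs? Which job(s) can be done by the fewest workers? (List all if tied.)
Most versatile: W2 (3 jobs); Least covered: J3 (1 workers)

Worker degrees (jobs they can do): W1:1, W2:3, W3:1, W4:2, W5:2
Job degrees (workers who can do it): J1:3, J2:3, J3:1, J4:2

Maximum worker degree is 3, achieved by: W2
Minimum job degree is 1, achieved by: J3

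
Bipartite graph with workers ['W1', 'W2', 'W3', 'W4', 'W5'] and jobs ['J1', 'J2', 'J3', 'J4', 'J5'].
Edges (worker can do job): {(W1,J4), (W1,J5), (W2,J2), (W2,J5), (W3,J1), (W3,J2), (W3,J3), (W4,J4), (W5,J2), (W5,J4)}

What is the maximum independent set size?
Maximum independent set = 6

By König's theorem:
- Min vertex cover = Max matching = 4
- Max independent set = Total vertices - Min vertex cover
- Max independent set = 10 - 4 = 6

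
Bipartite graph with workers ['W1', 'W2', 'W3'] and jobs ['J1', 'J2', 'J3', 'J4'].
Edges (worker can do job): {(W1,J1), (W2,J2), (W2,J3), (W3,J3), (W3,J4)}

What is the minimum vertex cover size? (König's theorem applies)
Minimum vertex cover size = 3

By König's theorem: in bipartite graphs,
min vertex cover = max matching = 3

Maximum matching has size 3, so minimum vertex cover also has size 3.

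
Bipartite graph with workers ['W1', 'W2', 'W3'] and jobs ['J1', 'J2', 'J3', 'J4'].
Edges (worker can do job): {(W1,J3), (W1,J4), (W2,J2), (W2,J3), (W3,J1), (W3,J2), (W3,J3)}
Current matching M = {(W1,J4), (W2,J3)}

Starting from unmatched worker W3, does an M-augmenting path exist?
Yes: W3 → J1

An M-augmenting path alternates non-matching / matching edges, starting and ending at unmatched vertices.
Path: W3 → J1
(J1 is unmatched in M, so the path is augmenting.)
Flipping edges along this path would increase |M| from 2 to 3.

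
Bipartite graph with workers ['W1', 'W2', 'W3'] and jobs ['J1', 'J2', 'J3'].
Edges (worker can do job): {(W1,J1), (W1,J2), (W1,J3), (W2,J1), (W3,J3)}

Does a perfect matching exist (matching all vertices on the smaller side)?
Yes, perfect matching exists (size 3)

Perfect matching: {(W1,J2), (W2,J1), (W3,J3)}
All 3 vertices on the smaller side are matched.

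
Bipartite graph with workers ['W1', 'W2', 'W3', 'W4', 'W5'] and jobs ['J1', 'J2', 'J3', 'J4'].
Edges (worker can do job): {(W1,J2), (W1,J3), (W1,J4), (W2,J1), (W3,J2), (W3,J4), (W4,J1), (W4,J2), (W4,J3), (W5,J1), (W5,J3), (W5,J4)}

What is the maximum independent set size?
Maximum independent set = 5

By König's theorem:
- Min vertex cover = Max matching = 4
- Max independent set = Total vertices - Min vertex cover
- Max independent set = 9 - 4 = 5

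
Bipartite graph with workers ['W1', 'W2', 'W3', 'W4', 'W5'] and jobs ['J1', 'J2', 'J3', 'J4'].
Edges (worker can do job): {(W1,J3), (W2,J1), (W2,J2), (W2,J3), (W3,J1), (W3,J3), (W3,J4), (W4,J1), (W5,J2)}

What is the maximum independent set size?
Maximum independent set = 5

By König's theorem:
- Min vertex cover = Max matching = 4
- Max independent set = Total vertices - Min vertex cover
- Max independent set = 9 - 4 = 5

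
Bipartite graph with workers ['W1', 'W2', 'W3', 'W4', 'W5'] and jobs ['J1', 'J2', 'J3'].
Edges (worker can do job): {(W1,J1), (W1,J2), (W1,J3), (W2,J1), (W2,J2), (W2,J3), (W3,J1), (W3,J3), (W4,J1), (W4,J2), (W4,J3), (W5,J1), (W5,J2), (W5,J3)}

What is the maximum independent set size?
Maximum independent set = 5

By König's theorem:
- Min vertex cover = Max matching = 3
- Max independent set = Total vertices - Min vertex cover
- Max independent set = 8 - 3 = 5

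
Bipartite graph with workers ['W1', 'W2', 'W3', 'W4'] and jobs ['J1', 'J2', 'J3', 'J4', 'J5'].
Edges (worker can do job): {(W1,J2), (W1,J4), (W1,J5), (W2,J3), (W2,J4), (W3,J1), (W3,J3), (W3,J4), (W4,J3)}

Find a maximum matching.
Matching: {(W1,J2), (W2,J4), (W3,J1), (W4,J3)}

Maximum matching (size 4):
  W1 → J2
  W2 → J4
  W3 → J1
  W4 → J3

Each worker is assigned to at most one job, and each job to at most one worker.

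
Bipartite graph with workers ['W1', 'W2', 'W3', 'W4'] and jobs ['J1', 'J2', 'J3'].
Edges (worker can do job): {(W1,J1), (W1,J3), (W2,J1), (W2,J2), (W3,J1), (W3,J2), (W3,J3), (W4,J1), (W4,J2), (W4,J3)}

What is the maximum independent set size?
Maximum independent set = 4

By König's theorem:
- Min vertex cover = Max matching = 3
- Max independent set = Total vertices - Min vertex cover
- Max independent set = 7 - 3 = 4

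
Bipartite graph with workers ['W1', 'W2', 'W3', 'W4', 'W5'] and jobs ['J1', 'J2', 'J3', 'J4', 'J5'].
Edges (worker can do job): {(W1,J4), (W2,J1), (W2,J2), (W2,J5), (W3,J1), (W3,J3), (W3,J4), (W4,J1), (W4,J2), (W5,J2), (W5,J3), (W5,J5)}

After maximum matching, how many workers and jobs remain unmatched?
Unmatched: 0 workers, 0 jobs

Maximum matching size: 5
Workers: 5 total, 5 matched, 0 unmatched
Jobs: 5 total, 5 matched, 0 unmatched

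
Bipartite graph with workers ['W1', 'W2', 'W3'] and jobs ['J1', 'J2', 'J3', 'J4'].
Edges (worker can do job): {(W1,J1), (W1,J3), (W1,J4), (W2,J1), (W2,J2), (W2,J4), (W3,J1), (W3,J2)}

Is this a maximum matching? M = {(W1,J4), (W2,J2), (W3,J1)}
Yes, size 3 is maximum

Proposed matching has size 3.
Maximum matching size for this graph: 3.

This is a maximum matching.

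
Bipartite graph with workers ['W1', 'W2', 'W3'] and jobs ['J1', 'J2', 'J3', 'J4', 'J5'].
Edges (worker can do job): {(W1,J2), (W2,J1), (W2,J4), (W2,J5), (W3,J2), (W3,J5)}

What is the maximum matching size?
Maximum matching size = 3

Maximum matching: {(W1,J2), (W2,J1), (W3,J5)}
Size: 3

This assigns 3 workers to 3 distinct jobs.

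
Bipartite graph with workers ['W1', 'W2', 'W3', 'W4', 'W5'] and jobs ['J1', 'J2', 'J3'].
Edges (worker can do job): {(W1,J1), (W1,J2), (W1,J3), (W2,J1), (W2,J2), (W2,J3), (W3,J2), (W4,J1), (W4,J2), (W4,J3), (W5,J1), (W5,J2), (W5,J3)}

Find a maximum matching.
Matching: {(W3,J2), (W4,J1), (W5,J3)}

Maximum matching (size 3):
  W3 → J2
  W4 → J1
  W5 → J3

Each worker is assigned to at most one job, and each job to at most one worker.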